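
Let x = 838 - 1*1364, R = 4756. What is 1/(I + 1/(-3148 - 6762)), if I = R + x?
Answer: 9910/41919299 ≈ 0.00023641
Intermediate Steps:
x = -526 (x = 838 - 1364 = -526)
I = 4230 (I = 4756 - 526 = 4230)
1/(I + 1/(-3148 - 6762)) = 1/(4230 + 1/(-3148 - 6762)) = 1/(4230 + 1/(-9910)) = 1/(4230 - 1/9910) = 1/(41919299/9910) = 9910/41919299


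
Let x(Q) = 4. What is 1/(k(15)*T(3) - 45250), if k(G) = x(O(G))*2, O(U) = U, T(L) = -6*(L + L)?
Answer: -1/45538 ≈ -2.1960e-5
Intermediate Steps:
T(L) = -12*L
k(G) = 8 (k(G) = 4*2 = 8)
1/(k(15)*T(3) - 45250) = 1/(8*(-12*3) - 45250) = 1/(8*(-36) - 45250) = 1/(-288 - 45250) = 1/(-45538) = -1/45538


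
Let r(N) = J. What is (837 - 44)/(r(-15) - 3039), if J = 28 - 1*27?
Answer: -793/3038 ≈ -0.26103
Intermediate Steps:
J = 1 (J = 28 - 27 = 1)
r(N) = 1
(837 - 44)/(r(-15) - 3039) = (837 - 44)/(1 - 3039) = 793/(-3038) = 793*(-1/3038) = -793/3038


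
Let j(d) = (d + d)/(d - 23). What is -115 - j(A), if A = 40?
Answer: -2035/17 ≈ -119.71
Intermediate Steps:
j(d) = 2*d/(-23 + d) (j(d) = (2*d)/(-23 + d) = 2*d/(-23 + d))
-115 - j(A) = -115 - 2*40/(-23 + 40) = -115 - 2*40/17 = -115 - 1*80/17 = -115 - 80/17 = -2035/17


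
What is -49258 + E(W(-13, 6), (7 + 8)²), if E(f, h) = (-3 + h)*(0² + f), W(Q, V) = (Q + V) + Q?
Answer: -53698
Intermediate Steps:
W(Q, V) = V + 2*Q
E(f, h) = f*(-3 + h) (E(f, h) = (-3 + h)*(0 + f) = (-3 + h)*f = f*(-3 + h))
-49258 + E(W(-13, 6), (7 + 8)²) = -49258 + (6 + 2*(-13))*(-3 + (7 + 8)²) = -49258 + (6 - 26)*(-3 + 15²) = -49258 - 20*(-3 + 225) = -49258 - 20*222 = -49258 - 4440 = -53698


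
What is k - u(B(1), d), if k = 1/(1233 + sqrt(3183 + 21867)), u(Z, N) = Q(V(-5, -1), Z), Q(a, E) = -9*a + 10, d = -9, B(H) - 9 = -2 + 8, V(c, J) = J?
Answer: -9469436/498413 - 5*sqrt(1002)/1495239 ≈ -18.999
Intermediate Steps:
B(H) = 15 (B(H) = 9 + (-2 + 8) = 9 + 6 = 15)
Q(a, E) = 10 - 9*a
u(Z, N) = 19 (u(Z, N) = 10 - 9*(-1) = 10 + 9 = 19)
k = 1/(1233 + 5*sqrt(1002)) (k = 1/(1233 + sqrt(25050)) = 1/(1233 + 5*sqrt(1002)) ≈ 0.00071877)
k - u(B(1), d) = (411/498413 - 5*sqrt(1002)/1495239) - 1*19 = (411/498413 - 5*sqrt(1002)/1495239) - 19 = -9469436/498413 - 5*sqrt(1002)/1495239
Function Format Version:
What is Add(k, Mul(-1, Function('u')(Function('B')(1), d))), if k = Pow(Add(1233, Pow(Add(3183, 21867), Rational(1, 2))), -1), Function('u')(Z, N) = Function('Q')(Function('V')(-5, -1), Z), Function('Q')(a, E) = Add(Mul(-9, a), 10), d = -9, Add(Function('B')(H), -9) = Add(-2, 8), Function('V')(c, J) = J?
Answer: Add(Rational(-9469436, 498413), Mul(Rational(-5, 1495239), Pow(1002, Rational(1, 2)))) ≈ -18.999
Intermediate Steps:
Function('B')(H) = 15 (Function('B')(H) = Add(9, Add(-2, 8)) = Add(9, 6) = 15)
Function('Q')(a, E) = Add(10, Mul(-9, a))
Function('u')(Z, N) = 19 (Function('u')(Z, N) = Add(10, Mul(-9, -1)) = Add(10, 9) = 19)
k = Pow(Add(1233, Mul(5, Pow(1002, Rational(1, 2)))), -1) (k = Pow(Add(1233, Pow(25050, Rational(1, 2))), -1) = Pow(Add(1233, Mul(5, Pow(1002, Rational(1, 2)))), -1) ≈ 0.00071877)
Add(k, Mul(-1, Function('u')(Function('B')(1), d))) = Add(Add(Rational(411, 498413), Mul(Rational(-5, 1495239), Pow(1002, Rational(1, 2)))), Mul(-1, 19)) = Add(Add(Rational(411, 498413), Mul(Rational(-5, 1495239), Pow(1002, Rational(1, 2)))), -19) = Add(Rational(-9469436, 498413), Mul(Rational(-5, 1495239), Pow(1002, Rational(1, 2))))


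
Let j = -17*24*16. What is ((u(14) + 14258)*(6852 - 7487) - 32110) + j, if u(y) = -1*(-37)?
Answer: -9115963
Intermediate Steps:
u(y) = 37
j = -6528 (j = -408*16 = -6528)
((u(14) + 14258)*(6852 - 7487) - 32110) + j = ((37 + 14258)*(6852 - 7487) - 32110) - 6528 = (14295*(-635) - 32110) - 6528 = (-9077325 - 32110) - 6528 = -9109435 - 6528 = -9115963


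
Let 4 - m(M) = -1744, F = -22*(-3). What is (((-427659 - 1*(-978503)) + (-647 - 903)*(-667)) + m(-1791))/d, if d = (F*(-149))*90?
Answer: -24037/13410 ≈ -1.7925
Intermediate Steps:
F = 66
m(M) = 1748 (m(M) = 4 - 1*(-1744) = 4 + 1744 = 1748)
d = -885060 (d = (66*(-149))*90 = -9834*90 = -885060)
(((-427659 - 1*(-978503)) + (-647 - 903)*(-667)) + m(-1791))/d = (((-427659 - 1*(-978503)) + (-647 - 903)*(-667)) + 1748)/(-885060) = (((-427659 + 978503) - 1550*(-667)) + 1748)*(-1/885060) = ((550844 + 1033850) + 1748)*(-1/885060) = (1584694 + 1748)*(-1/885060) = 1586442*(-1/885060) = -24037/13410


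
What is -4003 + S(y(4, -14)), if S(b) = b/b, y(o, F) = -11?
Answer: -4002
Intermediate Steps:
S(b) = 1
-4003 + S(y(4, -14)) = -4003 + 1 = -4002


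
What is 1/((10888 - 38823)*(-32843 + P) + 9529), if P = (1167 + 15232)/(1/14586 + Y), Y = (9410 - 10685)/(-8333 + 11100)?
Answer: 18594383/35548865296688152 ≈ 5.2307e-10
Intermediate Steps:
Y = -1275/2767 ≈ -0.46079
P = -661854817338/18594383 (P = (1167 + 15232)/(1/14586 - 1275/2767) = 16399/(1/14586 - 1275/2767) = 16399/(-18594383/40359462) = 16399*(-40359462/18594383) = -661854817338/18594383 ≈ -35594.)
1/((10888 - 38823)*(-32843 + P) + 9529) = 1/((10888 - 38823)*(-32843 - 661854817338/18594383) + 9529) = 1/(-27935*(-1272550138207/18594383) + 9529) = 1/(35548688110812545/18594383 + 9529) = 1/(35548865296688152/18594383) = 18594383/35548865296688152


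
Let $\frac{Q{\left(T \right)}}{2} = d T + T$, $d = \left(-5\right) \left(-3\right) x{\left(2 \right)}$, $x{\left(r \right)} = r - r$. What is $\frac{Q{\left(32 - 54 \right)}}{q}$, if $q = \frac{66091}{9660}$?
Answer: $- \frac{425040}{66091} \approx -6.4311$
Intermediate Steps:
$x{\left(r \right)} = 0$
$d = 0$ ($d = \left(-5\right) \left(-3\right) 0 = 15 \cdot 0 = 0$)
$q = \frac{66091}{9660}$ ($q = 66091 \cdot \frac{1}{9660} = \frac{66091}{9660} \approx 6.8417$)
$Q{\left(T \right)} = 2 T$ ($Q{\left(T \right)} = 2 \left(0 T + T\right) = 2 \left(0 + T\right) = 2 T$)
$\frac{Q{\left(32 - 54 \right)}}{q} = \frac{2 \left(32 - 54\right)}{\frac{66091}{9660}} = 2 \left(-22\right) \frac{9660}{66091} = \left(-44\right) \frac{9660}{66091} = - \frac{425040}{66091}$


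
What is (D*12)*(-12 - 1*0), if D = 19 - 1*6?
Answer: -1872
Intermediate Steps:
D = 13 (D = 19 - 6 = 13)
(D*12)*(-12 - 1*0) = (13*12)*(-12 - 1*0) = 156*(-12 + 0) = 156*(-12) = -1872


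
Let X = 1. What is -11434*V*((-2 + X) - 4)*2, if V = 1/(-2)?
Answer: -57170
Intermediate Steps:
V = -½ ≈ -0.50000
-11434*V*((-2 + X) - 4)*2 = -11434*(-((-2 + 1) - 4)/2)*2 = -11434*(-(-1 - 4)/2)*2 = -11434*(-½*(-5))*2 = -28585*2 = -11434*5 = -57170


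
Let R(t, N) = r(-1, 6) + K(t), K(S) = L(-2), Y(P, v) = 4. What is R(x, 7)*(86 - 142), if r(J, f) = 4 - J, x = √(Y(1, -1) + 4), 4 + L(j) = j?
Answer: 56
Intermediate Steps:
L(j) = -4 + j
x = 2*√2 (x = √(4 + 4) = √8 = 2*√2 ≈ 2.8284)
K(S) = -6 (K(S) = -4 - 2 = -6)
R(t, N) = -1 (R(t, N) = (4 - 1*(-1)) - 6 = (4 + 1) - 6 = 5 - 6 = -1)
R(x, 7)*(86 - 142) = -(86 - 142) = -1*(-56) = 56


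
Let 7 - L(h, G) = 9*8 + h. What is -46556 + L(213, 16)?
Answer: -46834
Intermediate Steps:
L(h, G) = -65 - h (L(h, G) = 7 - (9*8 + h) = 7 - (72 + h) = 7 + (-72 - h) = -65 - h)
-46556 + L(213, 16) = -46556 + (-65 - 1*213) = -46556 + (-65 - 213) = -46556 - 278 = -46834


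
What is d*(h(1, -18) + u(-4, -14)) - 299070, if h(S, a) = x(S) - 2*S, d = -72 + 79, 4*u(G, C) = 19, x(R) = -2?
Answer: -1196259/4 ≈ -2.9907e+5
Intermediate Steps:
u(G, C) = 19/4 (u(G, C) = (1/4)*19 = 19/4)
d = 7
h(S, a) = -2 - 2*S
d*(h(1, -18) + u(-4, -14)) - 299070 = 7*((-2 - 2*1) + 19/4) - 299070 = 7*((-2 - 2) + 19/4) - 299070 = 7*(-4 + 19/4) - 299070 = 7*(3/4) - 299070 = 21/4 - 299070 = -1196259/4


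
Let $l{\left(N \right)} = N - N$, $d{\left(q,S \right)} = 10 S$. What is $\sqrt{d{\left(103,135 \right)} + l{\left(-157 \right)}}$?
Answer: $15 \sqrt{6} \approx 36.742$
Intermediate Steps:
$l{\left(N \right)} = 0$
$\sqrt{d{\left(103,135 \right)} + l{\left(-157 \right)}} = \sqrt{10 \cdot 135 + 0} = \sqrt{1350 + 0} = \sqrt{1350} = 15 \sqrt{6}$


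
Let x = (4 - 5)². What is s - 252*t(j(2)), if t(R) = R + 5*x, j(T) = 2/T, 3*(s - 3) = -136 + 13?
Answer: -1550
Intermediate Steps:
x = 1 (x = (-1)² = 1)
s = -38 (s = 3 + (-136 + 13)/3 = 3 + (⅓)*(-123) = 3 - 41 = -38)
t(R) = 5 + R (t(R) = R + 5*1 = R + 5 = 5 + R)
s - 252*t(j(2)) = -38 - 252*(5 + 2/2) = -38 - 252*(5 + 2*(½)) = -38 - 252*(5 + 1) = -38 - 252*6 = -38 - 1512 = -1550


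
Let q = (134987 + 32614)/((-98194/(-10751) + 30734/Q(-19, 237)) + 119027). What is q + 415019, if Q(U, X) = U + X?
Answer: 57961241528204423/139658774956 ≈ 4.1502e+5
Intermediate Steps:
q = 196404740259/139658774956 (q = (134987 + 32614)/((-98194/(-10751) + 30734/(-19 + 237)) + 119027) = 167601/((-98194*(-1/10751) + 30734/218) + 119027) = 167601/((98194/10751 + 30734*(1/218)) + 119027) = 167601/((98194/10751 + 15367/109) + 119027) = 167601/(175913763/1171859 + 119027) = 167601/(139658774956/1171859) = 167601*(1171859/139658774956) = 196404740259/139658774956 ≈ 1.4063)
q + 415019 = 196404740259/139658774956 + 415019 = 57961241528204423/139658774956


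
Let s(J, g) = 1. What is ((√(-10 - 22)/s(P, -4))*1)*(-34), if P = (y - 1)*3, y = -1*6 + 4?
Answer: -136*I*√2 ≈ -192.33*I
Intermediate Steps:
y = -2 (y = -6 + 4 = -2)
P = -9 (P = (-2 - 1)*3 = -3*3 = -9)
((√(-10 - 22)/s(P, -4))*1)*(-34) = ((√(-10 - 22)/1)*1)*(-34) = ((√(-32)*1)*1)*(-34) = (((4*I*√2)*1)*1)*(-34) = ((4*I*√2)*1)*(-34) = (4*I*√2)*(-34) = -136*I*√2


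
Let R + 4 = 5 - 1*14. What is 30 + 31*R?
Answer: -373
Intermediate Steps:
R = -13 (R = -4 + (5 - 1*14) = -4 + (5 - 14) = -4 - 9 = -13)
30 + 31*R = 30 + 31*(-13) = 30 - 403 = -373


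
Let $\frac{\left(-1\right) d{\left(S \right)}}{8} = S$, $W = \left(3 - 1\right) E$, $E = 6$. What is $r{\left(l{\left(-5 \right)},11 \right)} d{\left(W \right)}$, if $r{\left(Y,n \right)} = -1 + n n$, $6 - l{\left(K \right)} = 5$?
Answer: $-11520$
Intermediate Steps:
$l{\left(K \right)} = 1$ ($l{\left(K \right)} = 6 - 5 = 1$)
$r{\left(Y,n \right)} = -1 + n^{2}$
$W = 12$ ($W = \left(3 - 1\right) 6 = 2 \cdot 6 = 12$)
$d{\left(S \right)} = - 8 S$
$r{\left(l{\left(-5 \right)},11 \right)} d{\left(W \right)} = \left(-1 + 11^{2}\right) \left(\left(-8\right) 12\right) = \left(-1 + 121\right) \left(-96\right) = 120 \left(-96\right) = -11520$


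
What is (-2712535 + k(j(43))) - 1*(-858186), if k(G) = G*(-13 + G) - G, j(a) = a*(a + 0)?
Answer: 1538566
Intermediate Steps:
j(a) = a² (j(a) = a*a = a²)
k(G) = -G + G*(-13 + G)
(-2712535 + k(j(43))) - 1*(-858186) = (-2712535 + 43²*(-14 + 43²)) - 1*(-858186) = (-2712535 + 1849*(-14 + 1849)) + 858186 = (-2712535 + 1849*1835) + 858186 = (-2712535 + 3392915) + 858186 = 680380 + 858186 = 1538566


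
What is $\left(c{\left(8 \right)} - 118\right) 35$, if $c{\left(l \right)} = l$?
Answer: $-3850$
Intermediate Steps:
$\left(c{\left(8 \right)} - 118\right) 35 = \left(8 - 118\right) 35 = \left(-110\right) 35 = -3850$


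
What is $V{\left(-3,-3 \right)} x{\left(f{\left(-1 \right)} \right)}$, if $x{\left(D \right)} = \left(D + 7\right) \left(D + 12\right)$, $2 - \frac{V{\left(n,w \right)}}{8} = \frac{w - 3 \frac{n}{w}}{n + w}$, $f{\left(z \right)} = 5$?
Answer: $1632$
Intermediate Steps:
$V{\left(n,w \right)} = 16 - \frac{8 \left(w - \frac{3 n}{w}\right)}{n + w}$ ($V{\left(n,w \right)} = 16 - 8 \frac{w - 3 \frac{n}{w}}{n + w} = 16 - 8 \frac{w - \frac{3 n}{w}}{n + w} = 16 - \frac{8 \left(w - \frac{3 n}{w}\right)}{n + w}$)
$x{\left(D \right)} = \left(7 + D\right) \left(12 + D\right)$
$V{\left(-3,-3 \right)} x{\left(f{\left(-1 \right)} \right)} = \frac{8 \left(\left(-3\right)^{2} + 3 \left(-3\right) + 2 \left(-3\right) \left(-3\right)\right)}{\left(-3\right) \left(-3 - 3\right)} \left(84 + 5^{2} + 19 \cdot 5\right) = 8 \left(- \frac{1}{3}\right) \frac{1}{-6} \left(9 - 9 + 18\right) \left(84 + 25 + 95\right) = 8 \left(- \frac{1}{3}\right) \left(- \frac{1}{6}\right) 18 \cdot 204 = 8 \cdot 204 = 1632$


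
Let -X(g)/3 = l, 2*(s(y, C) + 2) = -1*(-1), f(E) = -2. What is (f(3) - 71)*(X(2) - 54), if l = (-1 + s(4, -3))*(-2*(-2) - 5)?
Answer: 8979/2 ≈ 4489.5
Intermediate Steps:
s(y, C) = -3/2 (s(y, C) = -2 + (-1*(-1))/2 = -2 + (1/2)*1 = -2 + 1/2 = -3/2)
l = 5/2 (l = (-1 - 3/2)*(-2*(-2) - 5) = -5*(4 - 5)/2 = -5/2*(-1) = 5/2 ≈ 2.5000)
X(g) = -15/2 (X(g) = -3*5/2 = -15/2)
(f(3) - 71)*(X(2) - 54) = (-2 - 71)*(-15/2 - 54) = -73*(-123/2) = 8979/2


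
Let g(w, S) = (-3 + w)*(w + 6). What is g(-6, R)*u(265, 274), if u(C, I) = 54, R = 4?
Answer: 0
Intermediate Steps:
g(w, S) = (-3 + w)*(6 + w)
g(-6, R)*u(265, 274) = (-18 + (-6)² + 3*(-6))*54 = (-18 + 36 - 18)*54 = 0*54 = 0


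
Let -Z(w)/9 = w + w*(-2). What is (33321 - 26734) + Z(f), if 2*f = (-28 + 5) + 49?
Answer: 6704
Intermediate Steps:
f = 13 (f = ((-28 + 5) + 49)/2 = (-23 + 49)/2 = (1/2)*26 = 13)
Z(w) = 9*w (Z(w) = -9*(w + w*(-2)) = -9*(w - 2*w) = -(-9)*w = 9*w)
(33321 - 26734) + Z(f) = (33321 - 26734) + 9*13 = 6587 + 117 = 6704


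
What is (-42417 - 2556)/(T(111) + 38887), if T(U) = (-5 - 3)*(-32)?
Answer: -44973/39143 ≈ -1.1489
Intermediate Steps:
T(U) = 256 (T(U) = -8*(-32) = 256)
(-42417 - 2556)/(T(111) + 38887) = (-42417 - 2556)/(256 + 38887) = -44973/39143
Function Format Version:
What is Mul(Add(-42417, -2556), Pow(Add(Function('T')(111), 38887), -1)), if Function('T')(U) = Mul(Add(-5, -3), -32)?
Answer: Rational(-44973, 39143) ≈ -1.1489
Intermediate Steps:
Function('T')(U) = 256 (Function('T')(U) = Mul(-8, -32) = 256)
Mul(Add(-42417, -2556), Pow(Add(Function('T')(111), 38887), -1)) = Mul(Add(-42417, -2556), Pow(Add(256, 38887), -1)) = Mul(-44973, Pow(39143, -1)) = Mul(-44973, Rational(1, 39143)) = Rational(-44973, 39143)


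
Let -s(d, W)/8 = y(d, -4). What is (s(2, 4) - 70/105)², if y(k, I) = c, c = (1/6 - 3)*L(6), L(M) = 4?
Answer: 8100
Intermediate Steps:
c = -34/3 (c = (1/6 - 3)*4 = (⅙ - 3)*4 = -17/6*4 = -34/3 ≈ -11.333)
y(k, I) = -34/3
s(d, W) = 272/3 (s(d, W) = -8*(-34/3) = 272/3)
(s(2, 4) - 70/105)² = (272/3 - 70/105)² = (272/3 - 70*1/105)² = (272/3 - ⅔)² = 90² = 8100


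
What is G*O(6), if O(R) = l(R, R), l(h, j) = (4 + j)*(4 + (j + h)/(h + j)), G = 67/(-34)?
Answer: -1675/17 ≈ -98.529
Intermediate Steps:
G = -67/34 (G = 67*(-1/34) = -67/34 ≈ -1.9706)
l(h, j) = 20 + 5*j (l(h, j) = (4 + j)*(4 + (h + j)/(h + j)) = (4 + j)*(4 + 1) = (4 + j)*5 = 20 + 5*j)
O(R) = 20 + 5*R
G*O(6) = -67*(20 + 5*6)/34 = -67*(20 + 30)/34 = -67/34*50 = -1675/17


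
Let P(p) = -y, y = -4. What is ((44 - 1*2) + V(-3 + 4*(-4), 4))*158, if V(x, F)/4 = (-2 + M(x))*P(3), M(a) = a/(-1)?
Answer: 49612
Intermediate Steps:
P(p) = 4 (P(p) = -1*(-4) = 4)
M(a) = -a (M(a) = a*(-1) = -a)
V(x, F) = -32 - 16*x (V(x, F) = 4*((-2 - x)*4) = 4*(-8 - 4*x) = -32 - 16*x)
((44 - 1*2) + V(-3 + 4*(-4), 4))*158 = ((44 - 1*2) + (-32 - 16*(-3 + 4*(-4))))*158 = ((44 - 2) + (-32 - 16*(-3 - 16)))*158 = (42 + (-32 - 16*(-19)))*158 = (42 + (-32 + 304))*158 = (42 + 272)*158 = 314*158 = 49612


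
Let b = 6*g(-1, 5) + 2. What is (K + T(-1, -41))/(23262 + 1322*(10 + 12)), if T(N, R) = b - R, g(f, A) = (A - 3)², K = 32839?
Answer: 16453/26173 ≈ 0.62862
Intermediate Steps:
g(f, A) = (-3 + A)²
b = 26 (b = 6*(-3 + 5)² + 2 = 6*2² + 2 = 6*4 + 2 = 24 + 2 = 26)
T(N, R) = 26 - R
(K + T(-1, -41))/(23262 + 1322*(10 + 12)) = (32839 + (26 - 1*(-41)))/(23262 + 1322*(10 + 12)) = (32839 + (26 + 41))/(23262 + 1322*22) = (32839 + 67)/(23262 + 29084) = 32906/52346 = 32906*(1/52346) = 16453/26173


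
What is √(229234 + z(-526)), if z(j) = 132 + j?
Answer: 2*√57210 ≈ 478.37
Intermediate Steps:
√(229234 + z(-526)) = √(229234 + (132 - 526)) = √(229234 - 394) = √228840 = 2*√57210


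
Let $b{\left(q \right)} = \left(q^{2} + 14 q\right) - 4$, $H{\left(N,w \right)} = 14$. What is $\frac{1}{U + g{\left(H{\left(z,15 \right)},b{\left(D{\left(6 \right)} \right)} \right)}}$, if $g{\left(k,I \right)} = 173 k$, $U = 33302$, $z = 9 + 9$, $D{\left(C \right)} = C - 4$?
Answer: $\frac{1}{35724} \approx 2.7992 \cdot 10^{-5}$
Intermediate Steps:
$D{\left(C \right)} = -4 + C$ ($D{\left(C \right)} = C - 4 = -4 + C$)
$z = 18$
$b{\left(q \right)} = -4 + q^{2} + 14 q$
$\frac{1}{U + g{\left(H{\left(z,15 \right)},b{\left(D{\left(6 \right)} \right)} \right)}} = \frac{1}{33302 + 173 \cdot 14} = \frac{1}{33302 + 2422} = \frac{1}{35724}$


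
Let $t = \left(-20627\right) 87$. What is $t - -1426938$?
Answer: $-367611$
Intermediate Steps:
$t = -1794549$
$t - -1426938 = -1794549 - -1426938 = -1794549 + 1426938 = -367611$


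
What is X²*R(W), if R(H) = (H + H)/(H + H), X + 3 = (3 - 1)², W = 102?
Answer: 1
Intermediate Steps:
X = 1 (X = -3 + (3 - 1)² = -3 + 2² = -3 + 4 = 1)
R(H) = 1 (R(H) = (2*H)/((2*H)) = (2*H)*(1/(2*H)) = 1)
X²*R(W) = 1²*1 = 1*1 = 1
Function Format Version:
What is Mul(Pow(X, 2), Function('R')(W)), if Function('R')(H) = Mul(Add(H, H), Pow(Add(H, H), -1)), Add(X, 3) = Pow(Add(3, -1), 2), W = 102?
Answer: 1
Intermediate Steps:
X = 1 (X = Add(-3, Pow(Add(3, -1), 2)) = Add(-3, Pow(2, 2)) = Add(-3, 4) = 1)
Function('R')(H) = 1 (Function('R')(H) = Mul(Mul(2, H), Pow(Mul(2, H), -1)) = Mul(Mul(2, H), Mul(Rational(1, 2), Pow(H, -1))) = 1)
Mul(Pow(X, 2), Function('R')(W)) = Mul(Pow(1, 2), 1) = Mul(1, 1) = 1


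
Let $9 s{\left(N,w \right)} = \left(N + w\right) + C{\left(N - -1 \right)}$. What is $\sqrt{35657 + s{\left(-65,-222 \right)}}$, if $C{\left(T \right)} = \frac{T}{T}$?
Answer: $\frac{\sqrt{320627}}{3} \approx 188.75$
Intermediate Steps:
$C{\left(T \right)} = 1$
$s{\left(N,w \right)} = \frac{1}{9} + \frac{N}{9} + \frac{w}{9}$ ($s{\left(N,w \right)} = \frac{\left(N + w\right) + 1}{9} = \frac{1 + N + w}{9} = \frac{1}{9} + \frac{N}{9} + \frac{w}{9}$)
$\sqrt{35657 + s{\left(-65,-222 \right)}} = \sqrt{35657 + \left(\frac{1}{9} + \frac{1}{9} \left(-65\right) + \frac{1}{9} \left(-222\right)\right)} = \sqrt{35657 - \frac{286}{9}} = \sqrt{\frac{320627}{9}} = \frac{\sqrt{320627}}{3}$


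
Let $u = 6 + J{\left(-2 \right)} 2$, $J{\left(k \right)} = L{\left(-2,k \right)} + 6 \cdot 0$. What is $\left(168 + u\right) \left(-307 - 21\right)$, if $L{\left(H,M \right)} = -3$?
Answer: $-55104$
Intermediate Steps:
$J{\left(k \right)} = -3$ ($J{\left(k \right)} = -3 + 6 \cdot 0 = -3 + 0 = -3$)
$u = 0$ ($u = 6 - 6 = 0$)
$\left(168 + u\right) \left(-307 - 21\right) = \left(168 + 0\right) \left(-307 - 21\right) = 168 \left(-328\right) = -55104$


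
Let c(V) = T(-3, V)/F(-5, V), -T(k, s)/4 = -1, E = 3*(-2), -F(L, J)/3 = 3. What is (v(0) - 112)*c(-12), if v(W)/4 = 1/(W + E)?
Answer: 1352/27 ≈ 50.074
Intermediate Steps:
F(L, J) = -9 (F(L, J) = -3*3 = -9)
E = -6
T(k, s) = 4 (T(k, s) = -4*(-1) = 4)
c(V) = -4/9 (c(V) = 4/(-9) = 4*(-⅑) = -4/9)
v(W) = 4/(-6 + W) (v(W) = 4/(W - 6) = 4/(-6 + W))
(v(0) - 112)*c(-12) = (4/(-6 + 0) - 112)*(-4/9) = (4/(-6) - 112)*(-4/9) = (4*(-⅙) - 112)*(-4/9) = (-⅔ - 112)*(-4/9) = -338/3*(-4/9) = 1352/27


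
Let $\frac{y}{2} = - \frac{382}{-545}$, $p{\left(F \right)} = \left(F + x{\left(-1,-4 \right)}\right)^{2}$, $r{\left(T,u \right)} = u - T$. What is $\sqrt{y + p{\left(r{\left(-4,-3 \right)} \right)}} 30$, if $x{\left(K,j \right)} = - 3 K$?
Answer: $\frac{12 \sqrt{1292195}}{109} \approx 125.15$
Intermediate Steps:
$p{\left(F \right)} = \left(3 + F\right)^{2}$ ($p{\left(F \right)} = \left(F - -3\right)^{2} = \left(F + 3\right)^{2} = \left(3 + F\right)^{2}$)
$y = \frac{764}{545}$ ($y = 2 \left(- \frac{382}{-545}\right) = 2 \left(\left(-382\right) \left(- \frac{1}{545}\right)\right) = 2 \cdot \frac{382}{545} = \frac{764}{545} \approx 1.4018$)
$\sqrt{y + p{\left(r{\left(-4,-3 \right)} \right)}} 30 = \sqrt{\frac{764}{545} + \left(3 - -1\right)^{2}} \cdot 30 = \sqrt{\frac{764}{545} + \left(3 + \left(-3 + 4\right)\right)^{2}} \cdot 30 = \sqrt{\frac{764}{545} + \left(3 + 1\right)^{2}} \cdot 30 = \sqrt{\frac{764}{545} + 4^{2}} \cdot 30 = \sqrt{\frac{764}{545} + 16} \cdot 30 = \sqrt{\frac{9484}{545}} \cdot 30 = \frac{2 \sqrt{1292195}}{545} \cdot 30 = \frac{12 \sqrt{1292195}}{109}$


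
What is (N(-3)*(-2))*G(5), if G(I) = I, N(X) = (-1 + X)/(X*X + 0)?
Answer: 40/9 ≈ 4.4444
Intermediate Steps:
N(X) = (-1 + X)/X² (N(X) = (-1 + X)/(X² + 0) = (-1 + X)/(X²) = (-1 + X)/X²)
(N(-3)*(-2))*G(5) = (((-1 - 3)/(-3)²)*(-2))*5 = (((⅑)*(-4))*(-2))*5 = -4/9*(-2)*5 = (8/9)*5 = 40/9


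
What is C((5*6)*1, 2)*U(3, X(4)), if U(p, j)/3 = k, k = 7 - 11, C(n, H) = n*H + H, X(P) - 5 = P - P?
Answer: -744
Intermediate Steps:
X(P) = 5 (X(P) = 5 + (P - P) = 5 + 0 = 5)
C(n, H) = H + H*n (C(n, H) = H*n + H = H + H*n)
k = -4
U(p, j) = -12 (U(p, j) = 3*(-4) = -12)
C((5*6)*1, 2)*U(3, X(4)) = (2*(1 + (5*6)*1))*(-12) = (2*(1 + 30*1))*(-12) = (2*(1 + 30))*(-12) = (2*31)*(-12) = 62*(-12) = -744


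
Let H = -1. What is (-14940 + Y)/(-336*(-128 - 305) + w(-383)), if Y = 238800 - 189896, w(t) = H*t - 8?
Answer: 33964/145863 ≈ 0.23285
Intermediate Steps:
w(t) = -8 - t (w(t) = -t - 8 = -8 - t)
Y = 48904
(-14940 + Y)/(-336*(-128 - 305) + w(-383)) = (-14940 + 48904)/(-336*(-128 - 305) + (-8 - 1*(-383))) = 33964/(-336*(-433) + (-8 + 383)) = 33964/(145488 + 375) = 33964/145863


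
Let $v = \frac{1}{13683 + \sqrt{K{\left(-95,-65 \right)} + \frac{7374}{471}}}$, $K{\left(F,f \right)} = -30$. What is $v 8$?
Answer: $\frac{8 \sqrt{157}}{13683 \sqrt{157} + 2 i \sqrt{563}} \approx 0.00058467 - 1.6183 \cdot 10^{-7} i$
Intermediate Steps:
$v = \frac{1}{13683 + \frac{2 i \sqrt{88391}}{157}}$ ($v = \frac{1}{13683 + \sqrt{-30 + \frac{7374}{471}}} = \frac{1}{13683 + \sqrt{-30 + 7374 \cdot \frac{1}{471}}} = \frac{1}{13683 + \sqrt{-30 + \frac{2458}{157}}} = \frac{1}{13683 + \sqrt{- \frac{2252}{157}}} = \frac{1}{13683 + \frac{2 i \sqrt{88391}}{157}} \approx 7.3083 \cdot 10^{-5} - 2.02 \cdot 10^{-8} i$)
$v 8 = \frac{\sqrt{157}}{13683 \sqrt{157} + 2 i \sqrt{563}} \cdot 8 = \frac{8 \sqrt{157}}{13683 \sqrt{157} + 2 i \sqrt{563}}$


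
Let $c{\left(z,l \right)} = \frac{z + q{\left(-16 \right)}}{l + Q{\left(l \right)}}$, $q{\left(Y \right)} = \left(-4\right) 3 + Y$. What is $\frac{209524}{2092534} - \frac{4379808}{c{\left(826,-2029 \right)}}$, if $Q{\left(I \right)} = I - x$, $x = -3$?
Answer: $\frac{3096971510377426}{139153511} \approx 2.2256 \cdot 10^{7}$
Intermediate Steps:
$Q{\left(I \right)} = 3 + I$ ($Q{\left(I \right)} = I - -3 = I + 3 = 3 + I$)
$q{\left(Y \right)} = -12 + Y$
$c{\left(z,l \right)} = \frac{-28 + z}{3 + 2 l}$ ($c{\left(z,l \right)} = \frac{z - 28}{l + \left(3 + l\right)} = \frac{z - 28}{3 + 2 l} = \frac{-28 + z}{3 + 2 l}$)
$\frac{209524}{2092534} - \frac{4379808}{c{\left(826,-2029 \right)}} = \frac{209524}{2092534} - \frac{4379808}{\frac{1}{3 + 2 \left(-2029\right)} \left(-28 + 826\right)} = 209524 \cdot \frac{1}{2092534} - \frac{4379808}{\frac{1}{3 - 4058} \cdot 798} = \frac{104762}{1046267} - \frac{4379808}{\frac{1}{-4055} \cdot 798} = \frac{104762}{1046267} - \frac{4379808}{\left(- \frac{1}{4055}\right) 798} = \frac{104762}{1046267} - \frac{4379808}{- \frac{798}{4055}} = \frac{104762}{1046267} - - \frac{2960020240}{133} = \frac{104762}{1046267} + \frac{2960020240}{133} = \frac{3096971510377426}{139153511}$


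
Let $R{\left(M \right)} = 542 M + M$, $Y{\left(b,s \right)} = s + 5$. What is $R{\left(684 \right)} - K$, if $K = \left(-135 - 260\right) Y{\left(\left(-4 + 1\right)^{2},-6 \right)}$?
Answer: $371017$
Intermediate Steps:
$Y{\left(b,s \right)} = 5 + s$
$R{\left(M \right)} = 543 M$
$K = 395$ ($K = \left(-135 - 260\right) \left(5 - 6\right) = \left(-395\right) \left(-1\right) = 395$)
$R{\left(684 \right)} - K = 543 \cdot 684 - 395 = 371412 - 395 = 371017$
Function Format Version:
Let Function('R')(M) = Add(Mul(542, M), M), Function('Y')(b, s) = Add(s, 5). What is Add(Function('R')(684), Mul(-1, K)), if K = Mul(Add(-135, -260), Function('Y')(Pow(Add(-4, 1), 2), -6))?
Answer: 371017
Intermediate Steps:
Function('Y')(b, s) = Add(5, s)
Function('R')(M) = Mul(543, M)
K = 395 (K = Mul(Add(-135, -260), Add(5, -6)) = Mul(-395, -1) = 395)
Add(Function('R')(684), Mul(-1, K)) = Add(Mul(543, 684), Mul(-1, 395)) = Add(371412, -395) = 371017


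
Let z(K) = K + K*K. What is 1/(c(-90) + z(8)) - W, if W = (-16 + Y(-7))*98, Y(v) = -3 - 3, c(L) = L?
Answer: 38807/18 ≈ 2155.9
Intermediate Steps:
z(K) = K + K²
Y(v) = -6
W = -2156 (W = (-16 - 6)*98 = -22*98 = -2156)
1/(c(-90) + z(8)) - W = 1/(-90 + 8*(1 + 8)) - 1*(-2156) = 1/(-90 + 8*9) + 2156 = 1/(-90 + 72) + 2156 = 1/(-18) + 2156 = -1/18 + 2156 = 38807/18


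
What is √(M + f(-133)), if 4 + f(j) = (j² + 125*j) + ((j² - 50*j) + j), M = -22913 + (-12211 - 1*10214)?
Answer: 2*I*√5018 ≈ 141.68*I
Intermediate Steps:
M = -45338 (M = -22913 + (-12211 - 10214) = -22913 - 22425 = -45338)
f(j) = -4 + 2*j² + 76*j (f(j) = -4 + ((j² + 125*j) + ((j² - 50*j) + j)) = -4 + ((j² + 125*j) + (j² - 49*j)) = -4 + (2*j² + 76*j) = -4 + 2*j² + 76*j)
√(M + f(-133)) = √(-45338 + (-4 + 2*(-133)² + 76*(-133))) = √(-45338 + (-4 + 2*17689 - 10108)) = √(-45338 + (-4 + 35378 - 10108)) = √(-45338 + 25266) = √(-20072) = 2*I*√5018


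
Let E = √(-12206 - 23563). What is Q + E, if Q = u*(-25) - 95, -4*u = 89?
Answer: 1845/4 + I*√35769 ≈ 461.25 + 189.13*I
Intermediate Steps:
u = -89/4 (u = -¼*89 = -89/4 ≈ -22.250)
E = I*√35769 (E = √(-35769) = I*√35769 ≈ 189.13*I)
Q = 1845/4 (Q = -89/4*(-25) - 95 = 2225/4 - 95 = 1845/4 ≈ 461.25)
Q + E = 1845/4 + I*√35769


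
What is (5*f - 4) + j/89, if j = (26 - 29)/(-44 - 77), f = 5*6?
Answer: 1572277/10769 ≈ 146.00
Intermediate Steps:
f = 30
j = 3/121 (j = -3/(-121) = -3*(-1/121) = 3/121 ≈ 0.024793)
(5*f - 4) + j/89 = (5*30 - 4) + (3/121)/89 = (150 - 4) + (3/121)*(1/89) = 146 + 3/10769 = 1572277/10769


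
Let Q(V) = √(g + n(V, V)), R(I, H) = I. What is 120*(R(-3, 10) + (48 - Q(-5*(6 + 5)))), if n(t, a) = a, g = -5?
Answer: 5400 - 240*I*√15 ≈ 5400.0 - 929.52*I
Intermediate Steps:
Q(V) = √(-5 + V)
120*(R(-3, 10) + (48 - Q(-5*(6 + 5)))) = 120*(-3 + (48 - √(-5 - 5*(6 + 5)))) = 120*(-3 + (48 - √(-5 - 5*11))) = 120*(-3 + (48 - √(-5 - 55))) = 120*(-3 + (48 - √(-60))) = 120*(-3 + (48 - 2*I*√15)) = 120*(45 - 2*I*√15) = 5400 - 240*I*√15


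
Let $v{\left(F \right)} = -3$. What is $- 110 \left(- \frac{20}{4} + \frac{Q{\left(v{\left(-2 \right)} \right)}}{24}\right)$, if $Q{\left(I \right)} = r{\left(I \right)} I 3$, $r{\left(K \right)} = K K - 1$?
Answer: $880$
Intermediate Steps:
$r{\left(K \right)} = -1 + K^{2}$ ($r{\left(K \right)} = K^{2} - 1 = -1 + K^{2}$)
$Q{\left(I \right)} = 3 I \left(-1 + I^{2}\right)$ ($Q{\left(I \right)} = \left(-1 + I^{2}\right) I 3 = I \left(-1 + I^{2}\right) 3 = 3 I \left(-1 + I^{2}\right)$)
$- 110 \left(- \frac{20}{4} + \frac{Q{\left(v{\left(-2 \right)} \right)}}{24}\right) = - 110 \left(- \frac{20}{4} + \frac{3 \left(-3\right) \left(-1 + \left(-3\right)^{2}\right)}{24}\right) = - 110 \left(\left(-20\right) \frac{1}{4} + 3 \left(-3\right) \left(-1 + 9\right) \frac{1}{24}\right) = - 110 \left(-5 + 3 \left(-3\right) 8 \cdot \frac{1}{24}\right) = - 110 \left(-5 - 3\right) = \left(-110\right) \left(-8\right) = 880$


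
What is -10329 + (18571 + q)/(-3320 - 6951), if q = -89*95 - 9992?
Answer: -106089283/10271 ≈ -10329.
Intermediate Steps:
q = -18447 (q = -8455 - 9992 = -18447)
-10329 + (18571 + q)/(-3320 - 6951) = -10329 + (18571 - 18447)/(-3320 - 6951) = -10329 + 124/(-10271) = -10329 + 124*(-1/10271) = -10329 - 124/10271 = -106089283/10271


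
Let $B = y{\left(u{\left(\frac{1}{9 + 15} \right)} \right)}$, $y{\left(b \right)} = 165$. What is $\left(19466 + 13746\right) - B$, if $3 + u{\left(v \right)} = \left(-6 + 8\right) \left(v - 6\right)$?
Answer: $33047$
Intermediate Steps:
$u{\left(v \right)} = -15 + 2 v$ ($u{\left(v \right)} = -3 + \left(-6 + 8\right) \left(v - 6\right) = -3 + 2 \left(-6 + v\right) = -3 + \left(-12 + 2 v\right) = -15 + 2 v$)
$B = 165$
$\left(19466 + 13746\right) - B = \left(19466 + 13746\right) - 165 = 33212 - 165 = 33047$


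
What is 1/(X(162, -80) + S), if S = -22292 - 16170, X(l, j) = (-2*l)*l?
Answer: -1/90950 ≈ -1.0995e-5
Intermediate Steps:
X(l, j) = -2*l²
S = -38462
1/(X(162, -80) + S) = 1/(-2*162² - 38462) = 1/(-2*26244 - 38462) = 1/(-52488 - 38462) = 1/(-90950) = -1/90950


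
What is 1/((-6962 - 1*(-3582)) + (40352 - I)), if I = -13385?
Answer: 1/50357 ≈ 1.9858e-5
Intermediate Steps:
1/((-6962 - 1*(-3582)) + (40352 - I)) = 1/((-6962 - 1*(-3582)) + (40352 - 1*(-13385))) = 1/((-6962 + 3582) + (40352 + 13385)) = 1/(-3380 + 53737) = 1/50357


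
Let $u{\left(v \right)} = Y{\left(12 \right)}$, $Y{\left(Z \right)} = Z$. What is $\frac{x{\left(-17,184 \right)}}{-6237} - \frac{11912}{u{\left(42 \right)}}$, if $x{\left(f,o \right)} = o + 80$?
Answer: $- \frac{187622}{189} \approx -992.71$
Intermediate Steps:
$u{\left(v \right)} = 12$
$x{\left(f,o \right)} = 80 + o$
$\frac{x{\left(-17,184 \right)}}{-6237} - \frac{11912}{u{\left(42 \right)}} = \frac{80 + 184}{-6237} - \frac{11912}{12} = 264 \left(- \frac{1}{6237}\right) - \frac{2978}{3} = - \frac{8}{189} - \frac{2978}{3} = - \frac{187622}{189}$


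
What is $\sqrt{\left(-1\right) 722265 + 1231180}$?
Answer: $\sqrt{508915} \approx 713.38$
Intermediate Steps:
$\sqrt{\left(-1\right) 722265 + 1231180} = \sqrt{-722265 + 1231180} = \sqrt{508915}$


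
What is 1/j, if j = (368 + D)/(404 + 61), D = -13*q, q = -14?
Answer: 93/110 ≈ 0.84545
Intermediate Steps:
D = 182 (D = -13*(-14) = 182)
j = 110/93 (j = (368 + 182)/(404 + 61) = 550/465 = (1/465)*550 = 110/93 ≈ 1.1828)
1/j = 1/(110/93) = 93/110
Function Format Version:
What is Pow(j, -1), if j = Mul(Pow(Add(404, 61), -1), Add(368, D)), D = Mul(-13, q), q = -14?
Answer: Rational(93, 110) ≈ 0.84545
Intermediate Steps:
D = 182 (D = Mul(-13, -14) = 182)
j = Rational(110, 93) (j = Mul(Pow(Add(404, 61), -1), Add(368, 182)) = Mul(Pow(465, -1), 550) = Mul(Rational(1, 465), 550) = Rational(110, 93) ≈ 1.1828)
Pow(j, -1) = Pow(Rational(110, 93), -1) = Rational(93, 110)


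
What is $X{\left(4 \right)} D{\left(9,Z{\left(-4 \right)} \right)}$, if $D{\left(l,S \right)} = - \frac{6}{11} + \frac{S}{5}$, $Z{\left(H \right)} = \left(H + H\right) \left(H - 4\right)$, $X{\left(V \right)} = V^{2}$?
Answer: $\frac{10784}{55} \approx 196.07$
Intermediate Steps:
$Z{\left(H \right)} = 2 H \left(-4 + H\right)$
$D{\left(l,S \right)} = - \frac{6}{11} + \frac{S}{5}$ ($D{\left(l,S \right)} = \left(-6\right) \frac{1}{11} + S \frac{1}{5} = - \frac{6}{11} + \frac{S}{5}$)
$X{\left(4 \right)} D{\left(9,Z{\left(-4 \right)} \right)} = 4^{2} \left(- \frac{6}{11} + \frac{2 \left(-4\right) \left(-4 - 4\right)}{5}\right) = 16 \left(- \frac{6}{11} + \frac{2 \left(-4\right) \left(-8\right)}{5}\right) = 16 \left(- \frac{6}{11} + \frac{1}{5} \cdot 64\right) = 16 \left(- \frac{6}{11} + \frac{64}{5}\right) = 16 \cdot \frac{674}{55} = \frac{10784}{55}$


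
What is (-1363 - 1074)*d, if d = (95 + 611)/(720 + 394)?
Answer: -860261/557 ≈ -1544.5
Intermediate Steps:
d = 353/557 (d = 706/1114 = 706*(1/1114) = 353/557 ≈ 0.63375)
(-1363 - 1074)*d = (-1363 - 1074)*(353/557) = -2437*353/557 = -860261/557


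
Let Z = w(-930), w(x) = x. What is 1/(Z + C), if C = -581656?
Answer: -1/582586 ≈ -1.7165e-6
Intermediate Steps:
Z = -930
1/(Z + C) = 1/(-930 - 581656) = 1/(-582586) = -1/582586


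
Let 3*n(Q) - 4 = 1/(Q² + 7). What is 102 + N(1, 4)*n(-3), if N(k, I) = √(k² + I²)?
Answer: 102 + 65*√17/48 ≈ 107.58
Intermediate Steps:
n(Q) = 4/3 + 1/(3*(7 + Q²)) (n(Q) = 4/3 + 1/(3*(Q² + 7)) = 4/3 + 1/(3*(7 + Q²)))
N(k, I) = √(I² + k²)
102 + N(1, 4)*n(-3) = 102 + √(4² + 1²)*((29 + 4*(-3)²)/(3*(7 + (-3)²))) = 102 + √(16 + 1)*((29 + 4*9)/(3*(7 + 9))) = 102 + √17*((⅓)*(29 + 36)/16) = 102 + √17*((⅓)*(1/16)*65) = 102 + √17*(65/48) = 102 + 65*√17/48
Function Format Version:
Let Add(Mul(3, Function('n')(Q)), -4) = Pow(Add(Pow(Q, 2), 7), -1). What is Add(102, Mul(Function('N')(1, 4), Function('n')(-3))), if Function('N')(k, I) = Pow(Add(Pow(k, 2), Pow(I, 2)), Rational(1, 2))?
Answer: Add(102, Mul(Rational(65, 48), Pow(17, Rational(1, 2)))) ≈ 107.58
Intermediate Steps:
Function('n')(Q) = Add(Rational(4, 3), Mul(Rational(1, 3), Pow(Add(7, Pow(Q, 2)), -1))) (Function('n')(Q) = Add(Rational(4, 3), Mul(Rational(1, 3), Pow(Add(Pow(Q, 2), 7), -1))) = Add(Rational(4, 3), Mul(Rational(1, 3), Pow(Add(7, Pow(Q, 2)), -1))))
Function('N')(k, I) = Pow(Add(Pow(I, 2), Pow(k, 2)), Rational(1, 2))
Add(102, Mul(Function('N')(1, 4), Function('n')(-3))) = Add(102, Mul(Pow(Add(Pow(4, 2), Pow(1, 2)), Rational(1, 2)), Mul(Rational(1, 3), Pow(Add(7, Pow(-3, 2)), -1), Add(29, Mul(4, Pow(-3, 2)))))) = Add(102, Mul(Pow(Add(16, 1), Rational(1, 2)), Mul(Rational(1, 3), Pow(Add(7, 9), -1), Add(29, Mul(4, 9))))) = Add(102, Mul(Pow(17, Rational(1, 2)), Mul(Rational(1, 3), Pow(16, -1), Add(29, 36)))) = Add(102, Mul(Pow(17, Rational(1, 2)), Mul(Rational(1, 3), Rational(1, 16), 65))) = Add(102, Mul(Pow(17, Rational(1, 2)), Rational(65, 48))) = Add(102, Mul(Rational(65, 48), Pow(17, Rational(1, 2))))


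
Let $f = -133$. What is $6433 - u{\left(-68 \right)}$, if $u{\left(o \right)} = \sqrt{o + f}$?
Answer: $6433 - i \sqrt{201} \approx 6433.0 - 14.177 i$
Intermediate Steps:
$u{\left(o \right)} = \sqrt{-133 + o}$ ($u{\left(o \right)} = \sqrt{o - 133} = \sqrt{-133 + o}$)
$6433 - u{\left(-68 \right)} = 6433 - \sqrt{-133 - 68} = 6433 - \sqrt{-201} = 6433 - i \sqrt{201}$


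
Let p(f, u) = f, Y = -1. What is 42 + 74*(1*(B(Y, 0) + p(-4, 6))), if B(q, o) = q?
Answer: -328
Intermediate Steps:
42 + 74*(1*(B(Y, 0) + p(-4, 6))) = 42 + 74*(1*(-1 - 4)) = 42 + 74*(1*(-5)) = 42 + 74*(-5) = 42 - 370 = -328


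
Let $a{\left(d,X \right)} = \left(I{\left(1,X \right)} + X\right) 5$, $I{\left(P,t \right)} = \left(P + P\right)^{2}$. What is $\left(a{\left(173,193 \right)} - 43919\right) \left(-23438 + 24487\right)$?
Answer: $-45037766$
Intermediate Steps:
$I{\left(P,t \right)} = 4 P^{2}$ ($I{\left(P,t \right)} = \left(2 P\right)^{2} = 4 P^{2}$)
$a{\left(d,X \right)} = 20 + 5 X$ ($a{\left(d,X \right)} = \left(4 \cdot 1^{2} + X\right) 5 = \left(4 \cdot 1 + X\right) 5 = \left(4 + X\right) 5 = 20 + 5 X$)
$\left(a{\left(173,193 \right)} - 43919\right) \left(-23438 + 24487\right) = \left(\left(20 + 5 \cdot 193\right) - 43919\right) \left(-23438 + 24487\right) = \left(\left(20 + 965\right) - 43919\right) 1049 = \left(985 - 43919\right) 1049 = \left(-42934\right) 1049 = -45037766$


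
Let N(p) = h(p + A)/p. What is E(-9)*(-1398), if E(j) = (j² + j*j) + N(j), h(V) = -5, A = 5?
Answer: -681758/3 ≈ -2.2725e+5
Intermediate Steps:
N(p) = -5/p
E(j) = -5/j + 2*j² (E(j) = (j² + j*j) - 5/j = (j² + j²) - 5/j = 2*j² - 5/j = -5/j + 2*j²)
E(-9)*(-1398) = ((-5 + 2*(-9)³)/(-9))*(-1398) = -(-5 + 2*(-729))/9*(-1398) = -(-5 - 1458)/9*(-1398) = -⅑*(-1463)*(-1398) = (1463/9)*(-1398) = -681758/3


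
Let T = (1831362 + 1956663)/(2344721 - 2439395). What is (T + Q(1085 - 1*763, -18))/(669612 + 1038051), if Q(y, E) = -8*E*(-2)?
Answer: -10351379/53890428954 ≈ -0.00019208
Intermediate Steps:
T = -1262675/31558 (T = 3788025/(-94674) = 3788025*(-1/94674) = -1262675/31558 ≈ -40.011)
Q(y, E) = 16*E
(T + Q(1085 - 1*763, -18))/(669612 + 1038051) = (-1262675/31558 + 16*(-18))/(669612 + 1038051) = (-1262675/31558 - 288)/1707663 = -10351379/31558*1/1707663 = -10351379/53890428954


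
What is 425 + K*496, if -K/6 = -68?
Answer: 202793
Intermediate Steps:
K = 408 (K = -6*(-68) = 408)
425 + K*496 = 425 + 408*496 = 425 + 202368 = 202793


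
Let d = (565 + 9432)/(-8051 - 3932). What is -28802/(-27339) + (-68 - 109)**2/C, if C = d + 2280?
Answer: 11050100232859/746662072377 ≈ 14.799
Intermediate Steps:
d = -9997/11983 (d = 9997/(-11983) = 9997*(-1/11983) = -9997/11983 ≈ -0.83426)
C = 27311243/11983 (C = -9997/11983 + 2280 = 27311243/11983 ≈ 2279.2)
-28802/(-27339) + (-68 - 109)**2/C = -28802/(-27339) + (-68 - 109)**2/(27311243/11983) = -28802*(-1/27339) + (-177)**2*(11983/27311243) = 28802/27339 + 31329*(11983/27311243) = 28802/27339 + 375415407/27311243 = 11050100232859/746662072377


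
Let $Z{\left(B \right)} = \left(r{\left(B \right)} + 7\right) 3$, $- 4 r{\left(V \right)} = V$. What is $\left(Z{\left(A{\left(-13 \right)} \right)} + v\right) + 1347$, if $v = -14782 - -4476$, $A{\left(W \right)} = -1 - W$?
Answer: $-8947$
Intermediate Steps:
$r{\left(V \right)} = - \frac{V}{4}$
$Z{\left(B \right)} = 21 - \frac{3 B}{4}$ ($Z{\left(B \right)} = \left(- \frac{B}{4} + 7\right) 3 = \left(7 - \frac{B}{4}\right) 3 = 21 - \frac{3 B}{4}$)
$v = -10306$ ($v = -14782 + 4476 = -10306$)
$\left(Z{\left(A{\left(-13 \right)} \right)} + v\right) + 1347 = \left(\left(21 - \frac{3 \left(-1 - -13\right)}{4}\right) - 10306\right) + 1347 = \left(\left(21 - \frac{3 \left(-1 + 13\right)}{4}\right) - 10306\right) + 1347 = \left(\left(21 - 9\right) - 10306\right) + 1347 = \left(12 - 10306\right) + 1347 = -10294 + 1347 = -8947$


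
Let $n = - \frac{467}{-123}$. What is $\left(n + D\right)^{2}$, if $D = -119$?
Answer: $\frac{200788900}{15129} \approx 13272.0$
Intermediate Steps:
$n = \frac{467}{123}$ ($n = \left(-467\right) \left(- \frac{1}{123}\right) = \frac{467}{123} \approx 3.7967$)
$\left(n + D\right)^{2} = \left(\frac{467}{123} - 119\right)^{2} = \left(- \frac{14170}{123}\right)^{2} = \frac{200788900}{15129}$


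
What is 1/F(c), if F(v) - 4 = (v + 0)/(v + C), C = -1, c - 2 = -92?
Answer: 91/454 ≈ 0.20044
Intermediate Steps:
c = -90 (c = 2 - 92 = -90)
F(v) = 4 + v/(-1 + v) (F(v) = 4 + (v + 0)/(v - 1) = 4 + v/(-1 + v))
1/F(c) = 1/((-4 + 5*(-90))/(-1 - 90)) = 1/((-4 - 450)/(-91)) = 1/(-1/91*(-454)) = 1/(454/91) = 91/454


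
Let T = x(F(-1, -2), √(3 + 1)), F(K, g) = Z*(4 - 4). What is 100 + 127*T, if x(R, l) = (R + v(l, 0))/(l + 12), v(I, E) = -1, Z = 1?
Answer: 1273/14 ≈ 90.929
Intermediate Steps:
F(K, g) = 0 (F(K, g) = 1*(4 - 4) = 1*0 = 0)
x(R, l) = (-1 + R)/(12 + l) (x(R, l) = (R - 1)/(l + 12) = (-1 + R)/(12 + l))
T = -1/14 (T = (-1 + 0)/(12 + √(3 + 1)) = -1/(12 + √4) = -1/(12 + 2) = -1/14 ≈ -0.071429)
100 + 127*T = 100 + 127*(-1/14) = 100 - 127/14 = 1273/14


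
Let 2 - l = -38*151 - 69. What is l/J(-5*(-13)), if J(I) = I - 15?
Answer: 5809/50 ≈ 116.18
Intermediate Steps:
J(I) = -15 + I
l = 5809 (l = 2 - (-38*151 - 69) = 2 - (-5738 - 69) = 2 - 1*(-5807) = 2 + 5807 = 5809)
l/J(-5*(-13)) = 5809/(-15 - 5*(-13)) = 5809/(-15 + 65) = 5809/50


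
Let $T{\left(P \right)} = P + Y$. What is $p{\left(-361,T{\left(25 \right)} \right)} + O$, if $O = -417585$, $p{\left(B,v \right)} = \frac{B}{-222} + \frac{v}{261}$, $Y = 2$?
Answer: $- \frac{2688401095}{6438} \approx -4.1758 \cdot 10^{5}$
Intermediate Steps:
$T{\left(P \right)} = 2 + P$ ($T{\left(P \right)} = P + 2 = 2 + P$)
$p{\left(B,v \right)} = - \frac{B}{222} + \frac{v}{261}$ ($p{\left(B,v \right)} = B \left(- \frac{1}{222}\right) + v \frac{1}{261} = - \frac{B}{222} + \frac{v}{261}$)
$p{\left(-361,T{\left(25 \right)} \right)} + O = \left(\left(- \frac{1}{222}\right) \left(-361\right) + \frac{2 + 25}{261}\right) - 417585 = \left(\frac{361}{222} + \frac{1}{261} \cdot 27\right) - 417585 = \left(\frac{361}{222} + \frac{3}{29}\right) - 417585 = \frac{11135}{6438} - 417585 = - \frac{2688401095}{6438}$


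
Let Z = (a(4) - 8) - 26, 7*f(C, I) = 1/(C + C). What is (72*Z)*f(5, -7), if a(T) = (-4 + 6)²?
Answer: -216/7 ≈ -30.857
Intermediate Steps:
a(T) = 4 (a(T) = 2² = 4)
f(C, I) = 1/(14*C) (f(C, I) = 1/(7*(C + C)) = 1/(7*((2*C))) = (1/(2*C))/7 = 1/(14*C))
Z = -30 (Z = (4 - 8) - 26 = -4 - 26 = -30)
(72*Z)*f(5, -7) = (72*(-30))*((1/14)/5) = -1080/(7*5) = -2160*1/70 = -216/7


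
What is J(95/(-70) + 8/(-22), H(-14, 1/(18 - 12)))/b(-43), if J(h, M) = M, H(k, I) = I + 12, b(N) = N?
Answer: -73/258 ≈ -0.28295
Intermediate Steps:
H(k, I) = 12 + I
J(95/(-70) + 8/(-22), H(-14, 1/(18 - 12)))/b(-43) = (12 + 1/(18 - 12))/(-43) = (12 + 1/6)*(-1/43) = (12 + ⅙)*(-1/43) = (73/6)*(-1/43) = -73/258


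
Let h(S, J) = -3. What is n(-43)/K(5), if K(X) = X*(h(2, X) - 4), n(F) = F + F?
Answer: 86/35 ≈ 2.4571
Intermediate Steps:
n(F) = 2*F
K(X) = -7*X (K(X) = X*(-3 - 4) = X*(-7) = -7*X)
n(-43)/K(5) = (2*(-43))/((-7*5)) = -86/(-35) = -1/35*(-86) = 86/35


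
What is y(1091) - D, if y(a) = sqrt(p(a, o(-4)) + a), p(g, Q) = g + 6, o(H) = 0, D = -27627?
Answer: 27627 + 2*sqrt(547) ≈ 27674.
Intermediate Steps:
p(g, Q) = 6 + g
y(a) = sqrt(6 + 2*a) (y(a) = sqrt((6 + a) + a) = sqrt(6 + 2*a))
y(1091) - D = sqrt(6 + 2*1091) - 1*(-27627) = sqrt(6 + 2182) + 27627 = sqrt(2188) + 27627 = 2*sqrt(547) + 27627 = 27627 + 2*sqrt(547)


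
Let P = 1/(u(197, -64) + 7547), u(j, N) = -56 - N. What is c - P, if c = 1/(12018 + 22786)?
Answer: -27249/262944220 ≈ -0.00010363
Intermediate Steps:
c = 1/34804 ≈ 2.8732e-5
P = 1/7555 (P = 1/((-56 - 1*(-64)) + 7547) = 1/((-56 + 64) + 7547) = 1/(8 + 7547) = 1/7555 ≈ 0.00013236)
c - P = 1/34804 - 1*1/7555 = 1/34804 - 1/7555 = -27249/262944220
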